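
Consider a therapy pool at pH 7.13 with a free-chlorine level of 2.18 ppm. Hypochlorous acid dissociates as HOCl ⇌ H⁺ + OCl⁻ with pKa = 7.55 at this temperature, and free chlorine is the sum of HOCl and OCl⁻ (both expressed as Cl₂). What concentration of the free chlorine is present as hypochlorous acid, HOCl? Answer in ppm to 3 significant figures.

1.58 ppm

[OCl⁻]/[HOCl] = 10^(pH − pKa) = 10^(7.13 − 7.55) = 10^-0.42 = 0.3802.
Fraction as HOCl = 1 / (1 + 0.3802) = 0.7245.
HOCl = 0.7245 × 2.18 ppm = 1.579 ppm.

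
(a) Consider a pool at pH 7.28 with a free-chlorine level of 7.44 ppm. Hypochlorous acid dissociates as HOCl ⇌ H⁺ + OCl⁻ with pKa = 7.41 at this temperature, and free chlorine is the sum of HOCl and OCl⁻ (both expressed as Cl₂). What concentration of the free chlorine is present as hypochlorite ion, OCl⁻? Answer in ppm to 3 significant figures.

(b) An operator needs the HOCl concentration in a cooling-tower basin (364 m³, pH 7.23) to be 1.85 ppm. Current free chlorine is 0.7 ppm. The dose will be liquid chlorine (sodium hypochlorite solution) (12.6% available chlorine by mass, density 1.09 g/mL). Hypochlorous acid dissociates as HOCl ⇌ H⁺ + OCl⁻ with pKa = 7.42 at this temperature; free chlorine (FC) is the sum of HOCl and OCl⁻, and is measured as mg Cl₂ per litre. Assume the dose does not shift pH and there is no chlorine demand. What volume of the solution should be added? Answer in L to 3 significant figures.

(a) 3.17 ppm; (b) 6.21 L

(a) [OCl⁻]/[HOCl] = 10^(pH − pKa) = 10^(7.28 − 7.41) = 10^-0.13 = 0.7413.
(a) Fraction as HOCl = 1 / (1 + 0.7413) = 0.5743.
(a) OCl⁻ = (1 − 0.5743) × 7.44 ppm = 3.167 ppm.

(b) Volume: 364 m³ = 364,000 L.
(b) [OCl⁻]/[HOCl] = 10^(pH − pKa) = 10^(7.23 − 7.42) = 0.6457; fraction as HOCl = 1/(1 + 0.6457) = 0.6077.
(b) Free chlorine required for 1.85 ppm HOCl: 1.85 / 0.6077 = 3.044 ppm.
(b) FC to add: 3.044 − 0.7 = 2.344 mg/L as Cl₂.
(b) Cl₂ equivalent: 2.344 mg/L × 364,000 L = 853.4 g.
(b) Product at 12.6% available Cl: 853.4 / 0.126 = 6773 g.
(b) Volume: 6773 g ÷ 1.09 g/mL = 6214 mL.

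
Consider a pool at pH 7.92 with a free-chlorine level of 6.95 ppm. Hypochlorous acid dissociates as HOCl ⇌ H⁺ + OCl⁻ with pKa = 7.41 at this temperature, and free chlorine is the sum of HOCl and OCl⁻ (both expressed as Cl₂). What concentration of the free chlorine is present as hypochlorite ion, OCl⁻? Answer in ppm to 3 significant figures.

5.31 ppm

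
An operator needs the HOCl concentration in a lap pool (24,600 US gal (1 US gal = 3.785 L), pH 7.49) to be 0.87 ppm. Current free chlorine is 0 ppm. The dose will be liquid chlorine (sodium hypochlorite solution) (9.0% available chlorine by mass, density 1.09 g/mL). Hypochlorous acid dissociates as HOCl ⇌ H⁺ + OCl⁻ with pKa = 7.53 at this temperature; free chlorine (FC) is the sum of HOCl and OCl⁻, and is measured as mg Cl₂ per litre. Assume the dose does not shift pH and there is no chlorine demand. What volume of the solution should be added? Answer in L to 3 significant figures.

1.58 L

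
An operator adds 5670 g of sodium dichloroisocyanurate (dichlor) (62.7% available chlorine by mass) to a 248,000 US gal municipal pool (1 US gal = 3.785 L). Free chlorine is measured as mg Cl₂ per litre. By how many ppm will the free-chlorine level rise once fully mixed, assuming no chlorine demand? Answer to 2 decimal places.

Volume: 248,000 US gal × 3.785 L/gal = 938,680 L.
Available chlorine delivered: 5670 g × 0.627 = 3555 g as Cl₂.
Concentration rise: 3555 g / 938,680 L = 3.787 mg/L = 3.79 ppm.

3.79 ppm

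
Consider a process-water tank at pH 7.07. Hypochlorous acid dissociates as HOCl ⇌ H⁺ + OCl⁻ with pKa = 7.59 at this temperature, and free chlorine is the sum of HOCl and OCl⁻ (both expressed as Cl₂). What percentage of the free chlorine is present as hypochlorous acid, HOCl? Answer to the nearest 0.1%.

76.8%

[OCl⁻]/[HOCl] = 10^(pH − pKa) = 10^(7.07 − 7.59) = 10^-0.52 = 0.302.
Fraction as HOCl = 1 / (1 + 0.302) = 0.7681.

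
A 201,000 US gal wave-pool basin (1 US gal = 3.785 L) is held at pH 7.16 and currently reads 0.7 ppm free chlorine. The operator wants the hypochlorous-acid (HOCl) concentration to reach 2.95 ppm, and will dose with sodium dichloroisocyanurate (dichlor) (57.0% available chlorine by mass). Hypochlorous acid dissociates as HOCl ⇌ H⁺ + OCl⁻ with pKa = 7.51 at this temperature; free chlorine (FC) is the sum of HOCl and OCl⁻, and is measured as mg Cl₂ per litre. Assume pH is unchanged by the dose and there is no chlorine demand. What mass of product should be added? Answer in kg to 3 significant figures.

Volume: 201,000 US gal × 3.785 L/gal = 760,785 L.
[OCl⁻]/[HOCl] = 10^(pH − pKa) = 10^(7.16 − 7.51) = 0.4467; fraction as HOCl = 1/(1 + 0.4467) = 0.6912.
Free chlorine required for 2.95 ppm HOCl: 2.95 / 0.6912 = 4.268 ppm.
FC to add: 4.268 − 0.7 = 3.568 mg/L as Cl₂.
Cl₂ equivalent: 3.568 mg/L × 760,785 L = 2714 g.
Product at 57.0% available Cl: 2714 / 0.57 = 4762 g.

4.76 kg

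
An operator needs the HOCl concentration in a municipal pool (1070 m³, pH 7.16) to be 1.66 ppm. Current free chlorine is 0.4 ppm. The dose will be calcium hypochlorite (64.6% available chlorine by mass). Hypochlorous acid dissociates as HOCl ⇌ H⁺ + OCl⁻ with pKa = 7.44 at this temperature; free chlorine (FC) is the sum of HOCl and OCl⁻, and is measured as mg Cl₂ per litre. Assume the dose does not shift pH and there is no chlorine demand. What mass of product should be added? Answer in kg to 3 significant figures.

Volume: 1070 m³ = 1,070,000 L.
[OCl⁻]/[HOCl] = 10^(pH − pKa) = 10^(7.16 − 7.44) = 0.5248; fraction as HOCl = 1/(1 + 0.5248) = 0.6558.
Free chlorine required for 1.66 ppm HOCl: 1.66 / 0.6558 = 2.531 ppm.
FC to add: 2.531 − 0.4 = 2.131 mg/L as Cl₂.
Cl₂ equivalent: 2.131 mg/L × 1,070,000 L = 2280 g.
Product at 64.6% available Cl: 2280 / 0.646 = 3530 g.

3.53 kg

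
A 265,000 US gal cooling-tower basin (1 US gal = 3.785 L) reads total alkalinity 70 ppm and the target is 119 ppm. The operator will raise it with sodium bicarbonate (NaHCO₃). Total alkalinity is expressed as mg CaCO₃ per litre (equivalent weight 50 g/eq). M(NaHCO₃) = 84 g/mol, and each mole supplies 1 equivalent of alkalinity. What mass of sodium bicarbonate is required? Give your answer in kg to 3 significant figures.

Volume: 265,000 US gal × 3.785 L/gal = 1,003,025 L.
Alkalinity to add: (119 − 70) = 49 mg/L as CaCO₃ × 1,003,025 L = 49,150 g as CaCO₃.
Equivalents: 49,150 g ÷ 50 g/eq = 983 eq.
NaHCO₃ supplies 1 eq per mole → 983 mol.
Mass: 983 mol × 84 g/mol = 82,570 g.

82.6 kg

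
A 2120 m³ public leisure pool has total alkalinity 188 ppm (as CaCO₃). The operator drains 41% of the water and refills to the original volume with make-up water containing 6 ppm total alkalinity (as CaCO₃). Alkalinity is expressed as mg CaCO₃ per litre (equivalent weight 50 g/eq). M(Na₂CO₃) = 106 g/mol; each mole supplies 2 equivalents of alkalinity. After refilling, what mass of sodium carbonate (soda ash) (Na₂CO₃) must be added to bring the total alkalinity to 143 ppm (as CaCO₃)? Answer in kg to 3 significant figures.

66.6 kg

Volume: 2120 m³ = 2,120,000 L.
After draining 41% and refilling: 188 × 0.59 + 6 × 0.41 = 113.38 ppm.
Deficit to target: 143 − 113.38 = 29.62 mg/L.
As CaCO₃: 29.62 mg/L × 2,120,000 L = 62,790 g; ÷ 50 g/eq ÷ 2 = 627.9 mol Na₂CO₃.
Mass: 627.9 × 106 = 66,560 g.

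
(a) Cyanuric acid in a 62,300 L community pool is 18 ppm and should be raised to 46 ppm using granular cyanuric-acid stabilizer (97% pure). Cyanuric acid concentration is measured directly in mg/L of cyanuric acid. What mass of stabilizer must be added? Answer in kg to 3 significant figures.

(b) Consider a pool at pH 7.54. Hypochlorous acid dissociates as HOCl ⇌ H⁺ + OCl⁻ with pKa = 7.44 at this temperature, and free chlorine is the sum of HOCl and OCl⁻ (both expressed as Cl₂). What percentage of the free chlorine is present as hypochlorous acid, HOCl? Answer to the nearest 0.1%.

(a) 1.80 kg; (b) 44.3%

(a) CYA to add: (46 − 18) = 28 mg/L × 62,300 L = 1744 g cyanuric acid.
(a) At 97% purity: 1744 / 0.97 = 1798 g product.

(b) [OCl⁻]/[HOCl] = 10^(pH − pKa) = 10^(7.54 − 7.44) = 10^0.10 = 1.259.
(b) Fraction as HOCl = 1 / (1 + 1.259) = 0.4427.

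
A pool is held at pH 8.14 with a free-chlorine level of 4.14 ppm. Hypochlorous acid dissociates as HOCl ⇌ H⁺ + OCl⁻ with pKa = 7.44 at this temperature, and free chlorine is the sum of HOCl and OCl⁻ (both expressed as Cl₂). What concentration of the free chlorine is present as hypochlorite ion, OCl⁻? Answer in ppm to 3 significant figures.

3.45 ppm

[OCl⁻]/[HOCl] = 10^(pH − pKa) = 10^(8.14 − 7.44) = 10^0.70 = 5.012.
Fraction as HOCl = 1 / (1 + 5.012) = 0.1663.
OCl⁻ = (1 − 0.1663) × 4.14 ppm = 3.451 ppm.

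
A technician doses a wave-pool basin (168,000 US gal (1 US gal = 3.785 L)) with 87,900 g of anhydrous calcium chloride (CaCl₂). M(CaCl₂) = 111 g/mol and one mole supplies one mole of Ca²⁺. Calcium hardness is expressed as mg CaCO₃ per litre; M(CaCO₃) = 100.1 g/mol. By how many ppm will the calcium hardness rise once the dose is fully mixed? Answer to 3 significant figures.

Volume: 168,000 US gal × 3.785 L/gal = 635,880 L.
Moles of Ca²⁺: 87,900 g ÷ 111 g/mol = 791.9 mol.
As CaCO₃: 791.9 mol × 100.1 g/mol = 79,270 g.
Rise: 79,270 g / 635,880 L × 1000 = 124.7 mg/L.

125 ppm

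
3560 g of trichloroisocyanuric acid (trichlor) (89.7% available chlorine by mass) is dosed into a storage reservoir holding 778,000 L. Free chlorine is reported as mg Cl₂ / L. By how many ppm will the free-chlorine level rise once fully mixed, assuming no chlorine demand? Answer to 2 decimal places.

Available chlorine delivered: 3560 g × 0.897 = 3193 g as Cl₂.
Concentration rise: 3193 g / 778,000 L = 4.105 mg/L = 4.10 ppm.

4.10 ppm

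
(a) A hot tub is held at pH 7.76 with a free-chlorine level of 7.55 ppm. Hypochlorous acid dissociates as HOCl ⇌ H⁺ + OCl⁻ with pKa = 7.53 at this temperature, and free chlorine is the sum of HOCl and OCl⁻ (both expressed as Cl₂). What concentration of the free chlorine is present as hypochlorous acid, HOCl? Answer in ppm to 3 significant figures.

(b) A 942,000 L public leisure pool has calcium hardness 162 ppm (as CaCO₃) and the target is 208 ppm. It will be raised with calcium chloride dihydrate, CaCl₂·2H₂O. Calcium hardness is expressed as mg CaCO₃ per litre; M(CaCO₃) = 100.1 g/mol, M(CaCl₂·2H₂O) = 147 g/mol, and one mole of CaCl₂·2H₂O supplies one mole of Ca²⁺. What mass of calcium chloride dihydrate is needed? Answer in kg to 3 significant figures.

(a) 2.80 ppm; (b) 63.6 kg

(a) [OCl⁻]/[HOCl] = 10^(pH − pKa) = 10^(7.76 − 7.53) = 10^0.23 = 1.698.
(a) Fraction as HOCl = 1 / (1 + 1.698) = 0.3706.
(a) HOCl = 0.3706 × 7.55 ppm = 2.798 ppm.

(b) Hardness to add: (208 − 162) = 46 mg/L as CaCO₃ × 942,000 L = 43,330 g as CaCO₃.
(b) Moles of Ca²⁺ (1 mol Ca²⁺ ≡ 1 mol CaCO₃): 43,330 / 100.1 g/mol = 432.9 mol.
(b) Mass of CaCl₂·2H₂O: 432.9 × 147 = 63,630 g.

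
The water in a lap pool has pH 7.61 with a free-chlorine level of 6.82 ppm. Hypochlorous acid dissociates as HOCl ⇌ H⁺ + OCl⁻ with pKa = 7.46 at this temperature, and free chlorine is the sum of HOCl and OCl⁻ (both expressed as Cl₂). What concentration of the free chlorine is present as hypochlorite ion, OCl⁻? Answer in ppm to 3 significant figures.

3.99 ppm

[OCl⁻]/[HOCl] = 10^(pH − pKa) = 10^(7.61 − 7.46) = 10^0.15 = 1.413.
Fraction as HOCl = 1 / (1 + 1.413) = 0.4145.
OCl⁻ = (1 − 0.4145) × 6.82 ppm = 3.993 ppm.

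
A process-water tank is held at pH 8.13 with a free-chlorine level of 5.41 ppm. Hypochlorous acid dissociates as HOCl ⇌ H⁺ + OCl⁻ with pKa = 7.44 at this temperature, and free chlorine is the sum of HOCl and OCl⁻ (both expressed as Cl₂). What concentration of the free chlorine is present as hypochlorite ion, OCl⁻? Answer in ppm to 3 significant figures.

4.49 ppm

[OCl⁻]/[HOCl] = 10^(pH − pKa) = 10^(8.13 − 7.44) = 10^0.69 = 4.898.
Fraction as HOCl = 1 / (1 + 4.898) = 0.1696.
OCl⁻ = (1 − 0.1696) × 5.41 ppm = 4.493 ppm.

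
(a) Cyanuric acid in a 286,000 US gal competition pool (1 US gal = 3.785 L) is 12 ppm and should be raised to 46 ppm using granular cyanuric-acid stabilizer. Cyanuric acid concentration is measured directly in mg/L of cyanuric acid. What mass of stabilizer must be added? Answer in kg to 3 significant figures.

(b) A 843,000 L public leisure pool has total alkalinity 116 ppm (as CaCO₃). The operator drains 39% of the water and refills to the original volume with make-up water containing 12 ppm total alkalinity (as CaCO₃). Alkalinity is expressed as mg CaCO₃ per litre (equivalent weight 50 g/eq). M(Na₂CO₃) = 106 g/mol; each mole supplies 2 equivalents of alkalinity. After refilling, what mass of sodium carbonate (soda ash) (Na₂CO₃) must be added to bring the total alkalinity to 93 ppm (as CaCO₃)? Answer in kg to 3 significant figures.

(a) Volume: 286,000 US gal × 3.785 L/gal = 1,082,510 L.
(a) CYA to add: (46 − 12) = 34 mg/L × 1,082,510 L = 36,810 g cyanuric acid.

(b) After draining 39% and refilling: 116 × 0.61 + 12 × 0.39 = 75.44 ppm.
(b) Deficit to target: 93 − 75.44 = 17.56 mg/L.
(b) As CaCO₃: 17.56 mg/L × 843,000 L = 14,800 g; ÷ 50 g/eq ÷ 2 = 148 mol Na₂CO₃.
(b) Mass: 148 × 106 = 15,690 g.

(a) 36.8 kg; (b) 15.7 kg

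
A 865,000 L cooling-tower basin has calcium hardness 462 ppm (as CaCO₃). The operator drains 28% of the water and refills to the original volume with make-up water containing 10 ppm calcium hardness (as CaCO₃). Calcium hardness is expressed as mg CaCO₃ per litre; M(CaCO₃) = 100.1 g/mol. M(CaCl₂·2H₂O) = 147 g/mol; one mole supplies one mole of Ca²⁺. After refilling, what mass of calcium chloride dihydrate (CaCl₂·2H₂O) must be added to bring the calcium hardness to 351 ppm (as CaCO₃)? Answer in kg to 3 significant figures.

After draining 28% and refilling: 462 × 0.72 + 10 × 0.28 = 335.44 ppm.
Deficit to target: 351 − 335.44 = 15.56 mg/L.
As CaCO₃: 15.56 mg/L × 865,000 L = 13,460 g; ÷ 100.1 = 134.5 mol Ca²⁺.
Mass: 134.5 × 147 = 19,770 g.

19.8 kg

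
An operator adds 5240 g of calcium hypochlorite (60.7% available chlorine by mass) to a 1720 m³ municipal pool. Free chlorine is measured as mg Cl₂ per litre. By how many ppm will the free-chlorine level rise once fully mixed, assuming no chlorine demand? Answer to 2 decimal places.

Volume: 1720 m³ = 1,720,000 L.
Available chlorine delivered: 5240 g × 0.607 = 3181 g as Cl₂.
Concentration rise: 3181 g / 1,720,000 L = 1.849 mg/L = 1.85 ppm.

1.85 ppm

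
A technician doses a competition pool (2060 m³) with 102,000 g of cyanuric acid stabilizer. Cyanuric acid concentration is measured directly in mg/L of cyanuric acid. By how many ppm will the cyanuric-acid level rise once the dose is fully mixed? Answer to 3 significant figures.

49.5 ppm

Volume: 2060 m³ = 2,060,000 L.
Rise: 102,000 g / 2,060,000 L × 1000 = 49.51 mg/L.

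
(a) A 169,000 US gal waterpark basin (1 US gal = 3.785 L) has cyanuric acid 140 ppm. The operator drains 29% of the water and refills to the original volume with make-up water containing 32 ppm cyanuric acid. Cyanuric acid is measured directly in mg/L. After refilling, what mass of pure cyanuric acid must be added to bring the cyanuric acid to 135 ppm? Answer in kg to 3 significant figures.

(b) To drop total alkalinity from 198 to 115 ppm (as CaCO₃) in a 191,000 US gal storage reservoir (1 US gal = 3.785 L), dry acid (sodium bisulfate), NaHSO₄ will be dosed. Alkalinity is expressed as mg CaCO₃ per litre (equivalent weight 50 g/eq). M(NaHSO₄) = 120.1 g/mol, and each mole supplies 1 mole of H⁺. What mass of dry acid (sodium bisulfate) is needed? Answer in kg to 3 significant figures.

(a) Volume: 169,000 US gal × 3.785 L/gal = 639,665 L.
(a) After draining 29% and refilling: 140 × 0.71 + 32 × 0.29 = 108.68 ppm.
(a) Deficit to target: 135 − 108.68 = 26.32 mg/L.
(a) Mass: 26.32 mg/L × 639,665 L = 16,840 g cyanuric acid.

(b) Volume: 191,000 US gal × 3.785 L/gal = 722,935 L.
(b) Alkalinity to neutralize: (198 − 115) = 83 mg/L as CaCO₃ × 722,935 L = 60,000 g as CaCO₃.
(b) Equivalents of H⁺ required: 60,000 ÷ 50 g/eq = 1200 eq = 1200 mol NaHSO₄.
(b) Mass of NaHSO₄: 1200 × 120.1 = 144,100 g.

(a) 16.8 kg; (b) 144 kg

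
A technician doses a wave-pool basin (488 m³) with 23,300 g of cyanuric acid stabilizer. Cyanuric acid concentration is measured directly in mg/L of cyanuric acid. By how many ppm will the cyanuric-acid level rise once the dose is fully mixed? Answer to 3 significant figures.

47.7 ppm

Volume: 488 m³ = 488,000 L.
Rise: 23,300 g / 488,000 L × 1000 = 47.75 mg/L.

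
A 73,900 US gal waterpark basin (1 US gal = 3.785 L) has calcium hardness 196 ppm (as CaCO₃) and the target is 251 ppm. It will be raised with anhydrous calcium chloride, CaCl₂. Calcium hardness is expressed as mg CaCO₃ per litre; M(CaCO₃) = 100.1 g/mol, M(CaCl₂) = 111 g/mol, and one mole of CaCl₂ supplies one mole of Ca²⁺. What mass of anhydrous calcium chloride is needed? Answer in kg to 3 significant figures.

Volume: 73,900 US gal × 3.785 L/gal = 279,712 L.
Hardness to add: (251 − 196) = 55 mg/L as CaCO₃ × 279,712 L = 15,380 g as CaCO₃.
Moles of Ca²⁺ (1 mol Ca²⁺ ≡ 1 mol CaCO₃): 15,380 / 100.1 g/mol = 153.7 mol.
Mass of CaCl₂: 153.7 × 111 = 17,060 g.

17.1 kg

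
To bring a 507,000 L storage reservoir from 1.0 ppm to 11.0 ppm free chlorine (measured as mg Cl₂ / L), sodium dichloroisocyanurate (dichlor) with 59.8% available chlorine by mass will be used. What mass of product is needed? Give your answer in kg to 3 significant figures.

8.48 kg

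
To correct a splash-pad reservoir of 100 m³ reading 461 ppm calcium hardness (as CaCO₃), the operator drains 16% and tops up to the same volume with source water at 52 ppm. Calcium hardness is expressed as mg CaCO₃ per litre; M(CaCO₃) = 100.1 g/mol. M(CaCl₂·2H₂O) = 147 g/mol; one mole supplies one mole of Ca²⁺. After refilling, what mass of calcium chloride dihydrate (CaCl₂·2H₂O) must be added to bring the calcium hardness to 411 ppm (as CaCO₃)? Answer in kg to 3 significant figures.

2.27 kg

Volume: 100 m³ = 100,000 L.
After draining 16% and refilling: 461 × 0.84 + 52 × 0.16 = 395.56 ppm.
Deficit to target: 411 − 395.56 = 15.44 mg/L.
As CaCO₃: 15.44 mg/L × 100,000 L = 1544 g; ÷ 100.1 = 15.42 mol Ca²⁺.
Mass: 15.42 × 147 = 2267 g.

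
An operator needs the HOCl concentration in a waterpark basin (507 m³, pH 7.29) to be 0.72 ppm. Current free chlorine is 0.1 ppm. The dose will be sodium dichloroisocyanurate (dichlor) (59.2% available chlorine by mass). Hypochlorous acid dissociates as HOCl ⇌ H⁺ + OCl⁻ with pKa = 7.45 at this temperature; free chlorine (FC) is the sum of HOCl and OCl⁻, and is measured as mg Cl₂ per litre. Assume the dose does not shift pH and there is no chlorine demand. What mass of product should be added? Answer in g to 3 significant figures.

958 g

Volume: 507 m³ = 507,000 L.
[OCl⁻]/[HOCl] = 10^(pH − pKa) = 10^(7.29 − 7.45) = 0.6918; fraction as HOCl = 1/(1 + 0.6918) = 0.5911.
Free chlorine required for 0.72 ppm HOCl: 0.72 / 0.5911 = 1.218 ppm.
FC to add: 1.218 − 0.1 = 1.118 mg/L as Cl₂.
Cl₂ equivalent: 1.118 mg/L × 507,000 L = 566.9 g.
Product at 59.2% available Cl: 566.9 / 0.592 = 957.6 g.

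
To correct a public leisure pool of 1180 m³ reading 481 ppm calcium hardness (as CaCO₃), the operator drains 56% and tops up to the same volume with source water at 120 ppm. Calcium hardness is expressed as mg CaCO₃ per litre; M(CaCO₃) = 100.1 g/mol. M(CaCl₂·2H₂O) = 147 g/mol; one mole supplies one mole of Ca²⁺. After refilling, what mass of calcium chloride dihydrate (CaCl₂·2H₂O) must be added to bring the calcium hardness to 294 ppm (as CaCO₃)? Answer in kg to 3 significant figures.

Volume: 1180 m³ = 1,180,000 L.
After draining 56% and refilling: 481 × 0.44 + 120 × 0.56 = 278.84 ppm.
Deficit to target: 294 − 278.84 = 15.16 mg/L.
As CaCO₃: 15.16 mg/L × 1,180,000 L = 17,890 g; ÷ 100.1 = 178.7 mol Ca²⁺.
Mass: 178.7 × 147 = 26,270 g.

26.3 kg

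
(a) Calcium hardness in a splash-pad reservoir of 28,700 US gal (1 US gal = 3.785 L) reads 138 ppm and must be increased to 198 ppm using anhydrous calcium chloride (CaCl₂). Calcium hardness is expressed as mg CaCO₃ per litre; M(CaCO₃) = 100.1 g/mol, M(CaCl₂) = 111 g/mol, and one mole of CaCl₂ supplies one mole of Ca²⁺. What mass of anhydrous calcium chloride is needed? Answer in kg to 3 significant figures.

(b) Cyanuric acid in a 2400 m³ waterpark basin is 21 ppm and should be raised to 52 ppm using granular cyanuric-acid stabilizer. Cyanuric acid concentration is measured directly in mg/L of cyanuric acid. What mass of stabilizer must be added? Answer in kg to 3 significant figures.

(a) Volume: 28,700 US gal × 3.785 L/gal = 108,630 L.
(a) Hardness to add: (198 − 138) = 60 mg/L as CaCO₃ × 108,630 L = 6518 g as CaCO₃.
(a) Moles of Ca²⁺ (1 mol Ca²⁺ ≡ 1 mol CaCO₃): 6518 / 100.1 g/mol = 65.11 mol.
(a) Mass of CaCl₂: 65.11 × 111 = 7227 g.

(b) Volume: 2400 m³ = 2,400,000 L.
(b) CYA to add: (52 − 21) = 31 mg/L × 2,400,000 L = 74,400 g cyanuric acid.

(a) 7.23 kg; (b) 74.4 kg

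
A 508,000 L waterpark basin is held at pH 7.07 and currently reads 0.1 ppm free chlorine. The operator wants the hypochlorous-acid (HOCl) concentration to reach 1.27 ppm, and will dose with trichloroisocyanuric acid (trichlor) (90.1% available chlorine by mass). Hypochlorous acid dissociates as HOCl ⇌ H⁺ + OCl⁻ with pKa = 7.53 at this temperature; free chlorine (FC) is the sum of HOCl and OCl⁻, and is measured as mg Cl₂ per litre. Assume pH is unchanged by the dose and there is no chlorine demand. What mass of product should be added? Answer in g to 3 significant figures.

[OCl⁻]/[HOCl] = 10^(pH − pKa) = 10^(7.07 − 7.53) = 0.3467; fraction as HOCl = 1/(1 + 0.3467) = 0.7425.
Free chlorine required for 1.27 ppm HOCl: 1.27 / 0.7425 = 1.71 ppm.
FC to add: 1.71 − 0.1 = 1.61 mg/L as Cl₂.
Cl₂ equivalent: 1.61 mg/L × 508,000 L = 818.1 g.
Product at 90.1% available Cl: 818.1 / 0.901 = 907.9 g.

908 g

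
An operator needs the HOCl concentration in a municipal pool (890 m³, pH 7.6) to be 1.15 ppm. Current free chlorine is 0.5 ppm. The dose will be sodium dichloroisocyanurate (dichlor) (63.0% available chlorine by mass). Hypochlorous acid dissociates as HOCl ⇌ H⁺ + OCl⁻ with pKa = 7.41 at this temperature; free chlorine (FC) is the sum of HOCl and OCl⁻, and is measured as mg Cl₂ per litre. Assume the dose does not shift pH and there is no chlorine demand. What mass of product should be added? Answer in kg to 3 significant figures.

3.43 kg

Volume: 890 m³ = 890,000 L.
[OCl⁻]/[HOCl] = 10^(pH − pKa) = 10^(7.6 − 7.41) = 1.549; fraction as HOCl = 1/(1 + 1.549) = 0.3923.
Free chlorine required for 1.15 ppm HOCl: 1.15 / 0.3923 = 2.931 ppm.
FC to add: 2.931 − 0.5 = 2.431 mg/L as Cl₂.
Cl₂ equivalent: 2.431 mg/L × 890,000 L = 2164 g.
Product at 63.0% available Cl: 2164 / 0.63 = 3434 g.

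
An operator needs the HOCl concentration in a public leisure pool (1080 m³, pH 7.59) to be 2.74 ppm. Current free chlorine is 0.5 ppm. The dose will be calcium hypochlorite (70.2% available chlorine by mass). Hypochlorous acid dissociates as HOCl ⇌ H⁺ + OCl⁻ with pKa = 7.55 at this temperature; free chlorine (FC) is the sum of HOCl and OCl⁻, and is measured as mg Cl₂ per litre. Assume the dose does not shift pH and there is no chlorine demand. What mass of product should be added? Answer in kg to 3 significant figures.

8.07 kg

Volume: 1080 m³ = 1,080,000 L.
[OCl⁻]/[HOCl] = 10^(pH − pKa) = 10^(7.59 − 7.55) = 1.096; fraction as HOCl = 1/(1 + 1.096) = 0.477.
Free chlorine required for 2.74 ppm HOCl: 2.74 / 0.477 = 5.744 ppm.
FC to add: 5.744 − 0.5 = 5.244 mg/L as Cl₂.
Cl₂ equivalent: 5.244 mg/L × 1,080,000 L = 5664 g.
Product at 70.2% available Cl: 5664 / 0.702 = 8068 g.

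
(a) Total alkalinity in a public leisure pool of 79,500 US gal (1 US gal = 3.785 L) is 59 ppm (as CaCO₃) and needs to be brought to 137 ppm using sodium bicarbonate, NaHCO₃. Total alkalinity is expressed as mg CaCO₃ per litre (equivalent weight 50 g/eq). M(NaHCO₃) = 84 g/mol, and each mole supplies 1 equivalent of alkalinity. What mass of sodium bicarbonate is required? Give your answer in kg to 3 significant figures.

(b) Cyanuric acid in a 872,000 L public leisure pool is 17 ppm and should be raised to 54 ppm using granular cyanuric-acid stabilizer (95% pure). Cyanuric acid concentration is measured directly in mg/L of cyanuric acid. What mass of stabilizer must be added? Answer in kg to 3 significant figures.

(a) Volume: 79,500 US gal × 3.785 L/gal = 300,908 L.
(a) Alkalinity to add: (137 − 59) = 78 mg/L as CaCO₃ × 300,908 L = 23,470 g as CaCO₃.
(a) Equivalents: 23,470 g ÷ 50 g/eq = 469.4 eq.
(a) NaHCO₃ supplies 1 eq per mole → 469.4 mol.
(a) Mass: 469.4 mol × 84 g/mol = 39,430 g.

(b) CYA to add: (54 − 17) = 37 mg/L × 872,000 L = 32,260 g cyanuric acid.
(b) At 95% purity: 32,260 / 0.95 = 33,960 g product.

(a) 39.4 kg; (b) 34.0 kg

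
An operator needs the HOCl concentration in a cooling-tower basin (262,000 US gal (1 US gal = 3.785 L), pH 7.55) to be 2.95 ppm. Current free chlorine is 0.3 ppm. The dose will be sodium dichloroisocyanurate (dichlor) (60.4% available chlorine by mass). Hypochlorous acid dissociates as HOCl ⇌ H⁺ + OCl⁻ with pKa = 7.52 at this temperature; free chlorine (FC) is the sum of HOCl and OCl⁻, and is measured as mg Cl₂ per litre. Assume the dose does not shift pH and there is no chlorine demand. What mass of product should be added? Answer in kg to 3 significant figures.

Volume: 262,000 US gal × 3.785 L/gal = 991,670 L.
[OCl⁻]/[HOCl] = 10^(pH − pKa) = 10^(7.55 − 7.52) = 1.072; fraction as HOCl = 1/(1 + 1.072) = 0.4827.
Free chlorine required for 2.95 ppm HOCl: 2.95 / 0.4827 = 6.111 ppm.
FC to add: 6.111 − 0.3 = 5.811 mg/L as Cl₂.
Cl₂ equivalent: 5.811 mg/L × 991,670 L = 5763 g.
Product at 60.4% available Cl: 5763 / 0.604 = 9541 g.

9.54 kg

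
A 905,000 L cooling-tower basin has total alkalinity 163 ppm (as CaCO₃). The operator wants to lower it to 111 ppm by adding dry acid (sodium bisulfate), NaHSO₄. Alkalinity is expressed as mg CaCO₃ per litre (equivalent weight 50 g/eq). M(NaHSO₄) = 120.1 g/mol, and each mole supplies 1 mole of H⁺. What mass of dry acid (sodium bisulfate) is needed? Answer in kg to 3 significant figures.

Alkalinity to neutralize: (163 − 111) = 52 mg/L as CaCO₃ × 905,000 L = 47,060 g as CaCO₃.
Equivalents of H⁺ required: 47,060 ÷ 50 g/eq = 941.2 eq = 941.2 mol NaHSO₄.
Mass of NaHSO₄: 941.2 × 120.1 = 113,000 g.

113 kg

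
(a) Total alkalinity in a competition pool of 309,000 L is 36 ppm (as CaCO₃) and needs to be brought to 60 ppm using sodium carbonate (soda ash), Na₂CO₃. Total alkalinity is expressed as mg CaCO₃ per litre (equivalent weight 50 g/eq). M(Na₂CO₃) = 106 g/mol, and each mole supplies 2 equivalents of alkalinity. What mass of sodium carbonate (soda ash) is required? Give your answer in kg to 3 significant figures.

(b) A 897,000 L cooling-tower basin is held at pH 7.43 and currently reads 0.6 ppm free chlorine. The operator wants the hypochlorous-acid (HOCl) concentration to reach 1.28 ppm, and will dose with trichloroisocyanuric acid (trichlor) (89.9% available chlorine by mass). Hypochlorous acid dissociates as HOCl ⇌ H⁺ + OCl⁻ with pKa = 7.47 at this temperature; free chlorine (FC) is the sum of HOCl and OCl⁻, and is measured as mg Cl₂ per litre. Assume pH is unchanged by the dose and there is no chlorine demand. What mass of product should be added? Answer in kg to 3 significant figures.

(a) 7.86 kg; (b) 1.84 kg

(a) Alkalinity to add: (60 − 36) = 24 mg/L as CaCO₃ × 309,000 L = 7416 g as CaCO₃.
(a) Equivalents: 7416 g ÷ 50 g/eq = 148.3 eq.
(a) Each mole of Na₂CO₃ supplies 2 eq, so 148.3 / 2 = 74.16 mol.
(a) Mass: 74.16 mol × 106 g/mol = 7861 g.

(b) [OCl⁻]/[HOCl] = 10^(pH − pKa) = 10^(7.43 − 7.47) = 0.912; fraction as HOCl = 1/(1 + 0.912) = 0.523.
(b) Free chlorine required for 1.28 ppm HOCl: 1.28 / 0.523 = 2.447 ppm.
(b) FC to add: 2.447 − 0.6 = 1.847 mg/L as Cl₂.
(b) Cl₂ equivalent: 1.847 mg/L × 897,000 L = 1657 g.
(b) Product at 89.9% available Cl: 1657 / 0.899 = 1843 g.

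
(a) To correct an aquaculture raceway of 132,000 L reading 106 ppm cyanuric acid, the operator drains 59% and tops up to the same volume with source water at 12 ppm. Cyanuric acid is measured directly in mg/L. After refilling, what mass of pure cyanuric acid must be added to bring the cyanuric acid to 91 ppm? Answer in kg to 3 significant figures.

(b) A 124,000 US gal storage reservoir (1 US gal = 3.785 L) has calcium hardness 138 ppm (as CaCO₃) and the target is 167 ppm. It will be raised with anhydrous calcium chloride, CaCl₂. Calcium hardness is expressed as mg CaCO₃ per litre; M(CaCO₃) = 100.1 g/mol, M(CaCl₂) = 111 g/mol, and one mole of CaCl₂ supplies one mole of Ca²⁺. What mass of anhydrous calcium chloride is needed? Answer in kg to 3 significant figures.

(a) 5.34 kg; (b) 15.1 kg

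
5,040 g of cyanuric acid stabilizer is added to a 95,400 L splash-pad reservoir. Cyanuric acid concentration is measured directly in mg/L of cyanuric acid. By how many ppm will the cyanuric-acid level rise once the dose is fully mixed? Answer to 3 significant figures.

52.8 ppm

Rise: 5,040 g / 95,400 L × 1000 = 52.83 mg/L.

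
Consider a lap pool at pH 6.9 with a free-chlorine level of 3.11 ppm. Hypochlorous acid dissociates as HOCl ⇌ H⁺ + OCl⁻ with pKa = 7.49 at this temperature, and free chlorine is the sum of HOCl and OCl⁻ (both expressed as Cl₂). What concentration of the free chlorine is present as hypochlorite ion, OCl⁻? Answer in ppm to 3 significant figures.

[OCl⁻]/[HOCl] = 10^(pH − pKa) = 10^(6.9 − 7.49) = 10^-0.59 = 0.257.
Fraction as HOCl = 1 / (1 + 0.257) = 0.7955.
OCl⁻ = (1 − 0.7955) × 3.11 ppm = 0.6359 ppm.

0.636 ppm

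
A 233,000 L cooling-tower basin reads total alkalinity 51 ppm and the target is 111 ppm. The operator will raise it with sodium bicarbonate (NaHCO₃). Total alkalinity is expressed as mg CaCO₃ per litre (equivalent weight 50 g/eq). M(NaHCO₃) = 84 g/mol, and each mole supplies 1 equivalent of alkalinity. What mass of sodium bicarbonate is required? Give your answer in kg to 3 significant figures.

23.5 kg

Alkalinity to add: (111 − 51) = 60 mg/L as CaCO₃ × 233,000 L = 13,980 g as CaCO₃.
Equivalents: 13,980 g ÷ 50 g/eq = 279.6 eq.
NaHCO₃ supplies 1 eq per mole → 279.6 mol.
Mass: 279.6 mol × 84 g/mol = 23,490 g.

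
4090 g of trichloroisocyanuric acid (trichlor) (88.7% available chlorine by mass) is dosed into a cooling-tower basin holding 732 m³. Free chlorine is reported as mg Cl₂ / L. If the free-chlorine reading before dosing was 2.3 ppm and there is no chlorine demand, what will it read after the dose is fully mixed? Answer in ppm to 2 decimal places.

Volume: 732 m³ = 732,000 L.
Available chlorine delivered: 4090 g × 0.887 = 3628 g as Cl₂.
Concentration rise: 3628 g / 732,000 L = 4.956 mg/L = 4.96 ppm.
Final FC: 2.3 + 4.96 = 7.26 ppm.

7.26 ppm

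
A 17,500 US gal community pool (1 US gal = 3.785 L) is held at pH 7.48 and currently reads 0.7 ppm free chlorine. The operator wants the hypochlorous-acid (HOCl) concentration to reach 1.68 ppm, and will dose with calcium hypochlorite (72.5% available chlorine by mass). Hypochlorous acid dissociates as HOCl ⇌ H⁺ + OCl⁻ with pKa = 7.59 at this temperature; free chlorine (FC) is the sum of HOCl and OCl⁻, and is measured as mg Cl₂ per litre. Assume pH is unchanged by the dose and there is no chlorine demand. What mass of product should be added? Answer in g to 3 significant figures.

Volume: 17,500 US gal × 3.785 L/gal = 66,238 L.
[OCl⁻]/[HOCl] = 10^(pH − pKa) = 10^(7.48 − 7.59) = 0.7762; fraction as HOCl = 1/(1 + 0.7762) = 0.563.
Free chlorine required for 1.68 ppm HOCl: 1.68 / 0.563 = 2.984 ppm.
FC to add: 2.984 − 0.7 = 2.284 mg/L as Cl₂.
Cl₂ equivalent: 2.284 mg/L × 66,238 L = 151.3 g.
Product at 72.5% available Cl: 151.3 / 0.725 = 208.7 g.

209 g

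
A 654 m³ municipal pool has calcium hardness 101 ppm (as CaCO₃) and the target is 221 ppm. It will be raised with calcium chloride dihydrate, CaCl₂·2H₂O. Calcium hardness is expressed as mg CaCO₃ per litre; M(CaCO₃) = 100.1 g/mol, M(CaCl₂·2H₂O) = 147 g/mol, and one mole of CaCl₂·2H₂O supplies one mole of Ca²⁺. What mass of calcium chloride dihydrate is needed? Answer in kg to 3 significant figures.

Volume: 654 m³ = 654,000 L.
Hardness to add: (221 − 101) = 120 mg/L as CaCO₃ × 654,000 L = 78,480 g as CaCO₃.
Moles of Ca²⁺ (1 mol Ca²⁺ ≡ 1 mol CaCO₃): 78,480 / 100.1 g/mol = 784 mol.
Mass of CaCl₂·2H₂O: 784 × 147 = 115,300 g.

115 kg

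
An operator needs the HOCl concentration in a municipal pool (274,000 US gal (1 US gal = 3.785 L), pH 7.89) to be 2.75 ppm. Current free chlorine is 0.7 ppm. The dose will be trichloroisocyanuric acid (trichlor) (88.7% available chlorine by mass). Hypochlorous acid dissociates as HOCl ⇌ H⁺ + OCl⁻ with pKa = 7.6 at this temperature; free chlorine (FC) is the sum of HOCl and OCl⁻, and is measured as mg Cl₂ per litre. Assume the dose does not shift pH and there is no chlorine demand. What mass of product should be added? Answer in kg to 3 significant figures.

Volume: 274,000 US gal × 3.785 L/gal = 1,037,090 L.
[OCl⁻]/[HOCl] = 10^(pH − pKa) = 10^(7.89 − 7.6) = 1.95; fraction as HOCl = 1/(1 + 1.95) = 0.339.
Free chlorine required for 2.75 ppm HOCl: 2.75 / 0.339 = 8.112 ppm.
FC to add: 8.112 − 0.7 = 7.412 mg/L as Cl₂.
Cl₂ equivalent: 7.412 mg/L × 1,037,090 L = 7687 g.
Product at 88.7% available Cl: 7687 / 0.887 = 8666 g.

8.67 kg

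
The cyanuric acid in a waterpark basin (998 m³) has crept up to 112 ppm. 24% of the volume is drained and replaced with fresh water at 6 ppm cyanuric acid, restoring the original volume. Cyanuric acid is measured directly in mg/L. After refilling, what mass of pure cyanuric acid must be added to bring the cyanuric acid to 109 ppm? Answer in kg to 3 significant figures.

22.4 kg

Volume: 998 m³ = 998,000 L.
After draining 24% and refilling: 112 × 0.76 + 6 × 0.24 = 86.56 ppm.
Deficit to target: 109 − 86.56 = 22.44 mg/L.
Mass: 22.44 mg/L × 998,000 L = 22,400 g cyanuric acid.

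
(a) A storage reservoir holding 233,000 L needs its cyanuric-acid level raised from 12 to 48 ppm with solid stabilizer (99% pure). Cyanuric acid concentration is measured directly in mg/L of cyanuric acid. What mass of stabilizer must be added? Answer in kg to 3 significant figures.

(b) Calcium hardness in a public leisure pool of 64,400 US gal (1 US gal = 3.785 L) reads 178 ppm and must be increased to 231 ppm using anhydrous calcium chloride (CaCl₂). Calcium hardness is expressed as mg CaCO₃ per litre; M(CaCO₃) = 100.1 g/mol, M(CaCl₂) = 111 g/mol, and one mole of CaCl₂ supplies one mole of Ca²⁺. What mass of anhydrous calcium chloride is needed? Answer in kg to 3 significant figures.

(a) 8.47 kg; (b) 14.3 kg

(a) CYA to add: (48 − 12) = 36 mg/L × 233,000 L = 8388 g cyanuric acid.
(a) At 99% purity: 8388 / 0.99 = 8473 g product.

(b) Volume: 64,400 US gal × 3.785 L/gal = 243,754 L.
(b) Hardness to add: (231 − 178) = 53 mg/L as CaCO₃ × 243,754 L = 12,920 g as CaCO₃.
(b) Moles of Ca²⁺ (1 mol Ca²⁺ ≡ 1 mol CaCO₃): 12,920 / 100.1 g/mol = 129.1 mol.
(b) Mass of CaCl₂: 129.1 × 111 = 14,330 g.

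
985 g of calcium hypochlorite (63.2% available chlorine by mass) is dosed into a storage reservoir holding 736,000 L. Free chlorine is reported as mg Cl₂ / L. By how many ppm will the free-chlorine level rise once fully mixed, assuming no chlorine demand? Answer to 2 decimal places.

0.85 ppm

Available chlorine delivered: 985 g × 0.632 = 622.5 g as Cl₂.
Concentration rise: 622.5 g / 736,000 L = 0.8458 mg/L = 0.85 ppm.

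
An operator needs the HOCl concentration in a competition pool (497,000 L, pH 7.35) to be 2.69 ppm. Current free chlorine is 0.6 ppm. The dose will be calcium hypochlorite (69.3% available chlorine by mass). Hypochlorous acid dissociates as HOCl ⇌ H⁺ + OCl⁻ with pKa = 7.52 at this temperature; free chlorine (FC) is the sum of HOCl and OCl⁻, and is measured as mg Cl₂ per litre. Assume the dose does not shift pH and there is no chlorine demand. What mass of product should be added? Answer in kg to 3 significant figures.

[OCl⁻]/[HOCl] = 10^(pH − pKa) = 10^(7.35 − 7.52) = 0.6761; fraction as HOCl = 1/(1 + 0.6761) = 0.5966.
Free chlorine required for 2.69 ppm HOCl: 2.69 / 0.5966 = 4.509 ppm.
FC to add: 4.509 − 0.6 = 3.909 mg/L as Cl₂.
Cl₂ equivalent: 3.909 mg/L × 497,000 L = 1943 g.
Product at 69.3% available Cl: 1943 / 0.693 = 2803 g.

2.80 kg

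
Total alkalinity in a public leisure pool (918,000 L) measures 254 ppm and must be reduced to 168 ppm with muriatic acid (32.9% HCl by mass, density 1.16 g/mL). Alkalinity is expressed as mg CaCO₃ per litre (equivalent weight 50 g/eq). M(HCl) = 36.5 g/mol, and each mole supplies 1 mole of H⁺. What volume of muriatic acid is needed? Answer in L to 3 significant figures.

Alkalinity to neutralize: (254 − 168) = 86 mg/L as CaCO₃ × 918,000 L = 78,950 g as CaCO₃.
Equivalents of H⁺ required: 78,950 ÷ 50 g/eq = 1579 eq = 1579 mol HCl.
Mass of HCl: 1579 × 36.5 = 57,630 g.
Mass of 32.9% solution: 57,630 / 0.329 = 175,200 g.
Volume: 175,200 g ÷ 1.16 g/mL = 151,000 mL.

151 L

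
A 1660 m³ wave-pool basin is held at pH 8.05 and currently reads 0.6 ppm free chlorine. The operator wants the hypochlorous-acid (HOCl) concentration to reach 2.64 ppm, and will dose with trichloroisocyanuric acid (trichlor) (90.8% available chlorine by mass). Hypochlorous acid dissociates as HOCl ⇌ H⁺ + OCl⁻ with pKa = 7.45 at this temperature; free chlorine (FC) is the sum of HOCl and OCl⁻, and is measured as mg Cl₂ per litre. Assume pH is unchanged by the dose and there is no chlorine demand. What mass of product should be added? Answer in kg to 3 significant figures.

Volume: 1660 m³ = 1,660,000 L.
[OCl⁻]/[HOCl] = 10^(pH − pKa) = 10^(8.05 − 7.45) = 3.981; fraction as HOCl = 1/(1 + 3.981) = 0.2008.
Free chlorine required for 2.64 ppm HOCl: 2.64 / 0.2008 = 13.15 ppm.
FC to add: 13.15 − 0.6 = 12.55 mg/L as Cl₂.
Cl₂ equivalent: 12.55 mg/L × 1,660,000 L = 20,830 g.
Product at 90.8% available Cl: 20,830 / 0.908 = 22,940 g.

22.9 kg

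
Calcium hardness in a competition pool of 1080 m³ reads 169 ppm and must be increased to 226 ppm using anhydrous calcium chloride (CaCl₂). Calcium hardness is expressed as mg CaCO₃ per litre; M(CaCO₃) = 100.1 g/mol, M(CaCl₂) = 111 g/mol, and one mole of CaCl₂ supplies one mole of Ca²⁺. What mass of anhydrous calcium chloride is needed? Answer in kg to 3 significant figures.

Volume: 1080 m³ = 1,080,000 L.
Hardness to add: (226 − 169) = 57 mg/L as CaCO₃ × 1,080,000 L = 61,560 g as CaCO₃.
Moles of Ca²⁺ (1 mol Ca²⁺ ≡ 1 mol CaCO₃): 61,560 / 100.1 g/mol = 615 mol.
Mass of CaCl₂: 615 × 111 = 68,260 g.

68.3 kg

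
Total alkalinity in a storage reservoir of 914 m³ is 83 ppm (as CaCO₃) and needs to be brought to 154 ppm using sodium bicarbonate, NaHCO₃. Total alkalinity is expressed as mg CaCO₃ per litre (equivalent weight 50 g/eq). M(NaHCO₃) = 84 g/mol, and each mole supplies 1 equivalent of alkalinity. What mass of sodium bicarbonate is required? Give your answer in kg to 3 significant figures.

109 kg

Volume: 914 m³ = 914,000 L.
Alkalinity to add: (154 − 83) = 71 mg/L as CaCO₃ × 914,000 L = 64,890 g as CaCO₃.
Equivalents: 64,890 g ÷ 50 g/eq = 1298 eq.
NaHCO₃ supplies 1 eq per mole → 1298 mol.
Mass: 1298 mol × 84 g/mol = 109,000 g.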